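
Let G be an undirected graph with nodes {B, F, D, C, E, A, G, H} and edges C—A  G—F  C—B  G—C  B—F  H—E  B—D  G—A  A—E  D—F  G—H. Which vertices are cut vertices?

Removing H, for instance, still leaves 1 component. No single vertex removal increases the component count — the graph has no articulation points.

none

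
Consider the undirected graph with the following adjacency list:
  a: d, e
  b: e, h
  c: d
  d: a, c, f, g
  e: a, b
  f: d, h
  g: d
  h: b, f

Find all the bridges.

c-d, d-g

The edges on the cycle h-b-e-a-d-f-h are not bridges since each lies on that cycle.
But removing d-c disconnects d from c; removing d-g disconnects d from g — these are bridges.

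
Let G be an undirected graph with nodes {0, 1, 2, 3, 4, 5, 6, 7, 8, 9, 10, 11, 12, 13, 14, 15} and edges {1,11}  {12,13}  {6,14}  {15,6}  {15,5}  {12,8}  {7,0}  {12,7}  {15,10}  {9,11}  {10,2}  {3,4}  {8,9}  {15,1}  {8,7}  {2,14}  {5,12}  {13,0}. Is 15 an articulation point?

Yes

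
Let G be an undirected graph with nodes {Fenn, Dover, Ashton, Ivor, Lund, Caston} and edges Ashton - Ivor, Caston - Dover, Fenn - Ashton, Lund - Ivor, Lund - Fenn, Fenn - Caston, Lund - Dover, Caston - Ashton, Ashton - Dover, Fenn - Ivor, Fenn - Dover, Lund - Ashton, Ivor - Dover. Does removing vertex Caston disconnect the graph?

No

Deleting Caston leaves 1 component (was 1) (its neighbors Fenn, Dover, Ashton remain connected to each other), so Caston is not a cut vertex.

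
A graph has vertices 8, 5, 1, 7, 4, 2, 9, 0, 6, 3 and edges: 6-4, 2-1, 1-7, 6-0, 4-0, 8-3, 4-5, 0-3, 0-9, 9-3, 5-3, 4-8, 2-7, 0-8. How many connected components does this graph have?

Starting from 1 we can reach 1, 2, 7. That is one component of size 3.
Starting from 0 we can reach 0, 3, 4, 5, 6, 8, 9. That is one component of size 7.
Total: 2 components.

2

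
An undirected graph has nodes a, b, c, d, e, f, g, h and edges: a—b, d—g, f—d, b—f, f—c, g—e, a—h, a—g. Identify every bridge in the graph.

a-h, c-f, e-g

The edges on the cycle a-b-f-d-g-a are not bridges since each lies on that cycle.
But removing f—c disconnects f from c; removing g—e disconnects g from e; removing a—h disconnects a from h — these are bridges.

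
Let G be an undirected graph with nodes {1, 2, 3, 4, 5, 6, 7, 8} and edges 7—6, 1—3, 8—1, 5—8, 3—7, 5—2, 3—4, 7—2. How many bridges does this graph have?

The edges on the cycle 5-8-1-3-7-2-5 are not bridges since each lies on that cycle.
But removing 3—4 disconnects 3 from 4; removing 7—6 disconnects 7 from 6 — these are bridges.
That makes 2 bridges.

2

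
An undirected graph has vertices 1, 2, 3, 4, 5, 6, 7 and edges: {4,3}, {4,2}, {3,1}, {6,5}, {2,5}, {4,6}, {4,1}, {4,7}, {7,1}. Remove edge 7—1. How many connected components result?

1

7 and 1 are still connected via 7-4-1, so the component count stays at 1.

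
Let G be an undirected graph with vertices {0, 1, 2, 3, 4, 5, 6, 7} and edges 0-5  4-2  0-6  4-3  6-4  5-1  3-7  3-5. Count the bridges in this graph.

The edges on the cycle 0-6-4-3-5-0 are not bridges since each lies on that cycle.
But removing 5-1 disconnects 5 from 1; removing 3-7 disconnects 3 from 7; removing 4-2 disconnects 4 from 2 — these are bridges.
That makes 3 bridges.

3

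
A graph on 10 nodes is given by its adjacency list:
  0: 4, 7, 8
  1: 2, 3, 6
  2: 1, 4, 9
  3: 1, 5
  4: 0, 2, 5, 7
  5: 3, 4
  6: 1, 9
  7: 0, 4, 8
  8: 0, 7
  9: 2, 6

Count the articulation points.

1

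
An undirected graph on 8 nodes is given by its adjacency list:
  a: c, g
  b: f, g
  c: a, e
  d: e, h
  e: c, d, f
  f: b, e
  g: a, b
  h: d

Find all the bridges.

The edges on the cycle c-a-g-b-f-e-c are not bridges since each lies on that cycle.
But removing d-h disconnects d from h; removing e-d disconnects e from d — these are bridges.

d-e, d-h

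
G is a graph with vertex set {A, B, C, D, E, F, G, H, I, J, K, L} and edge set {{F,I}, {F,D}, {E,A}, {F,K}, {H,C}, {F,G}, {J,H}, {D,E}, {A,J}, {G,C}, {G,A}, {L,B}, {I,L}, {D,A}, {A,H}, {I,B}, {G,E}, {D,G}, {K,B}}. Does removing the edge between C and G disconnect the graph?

No

After removing C—G, the path C-H-A-G still connects them, so the edge is not a bridge.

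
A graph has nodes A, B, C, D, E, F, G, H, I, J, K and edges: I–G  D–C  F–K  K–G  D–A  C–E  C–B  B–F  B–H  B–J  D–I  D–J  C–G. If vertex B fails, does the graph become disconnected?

Yes

Deleting B raises the number of components from 1 to 2, so B is a cut vertex.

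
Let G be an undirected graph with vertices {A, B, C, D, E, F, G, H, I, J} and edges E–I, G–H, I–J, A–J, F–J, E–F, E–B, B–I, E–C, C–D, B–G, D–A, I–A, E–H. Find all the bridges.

The edges on the cycle E-B-I-A-J-F-E are not bridges since each lies on that cycle.
Every edge lies on some cycle, so there are no bridges.

none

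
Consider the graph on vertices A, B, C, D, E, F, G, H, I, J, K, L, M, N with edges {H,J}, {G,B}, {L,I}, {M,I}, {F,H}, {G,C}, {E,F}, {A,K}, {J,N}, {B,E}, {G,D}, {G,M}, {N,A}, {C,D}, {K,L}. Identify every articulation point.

G

Removing G increases the component count from 1 to 2, so G is a cut vertex.
By contrast removing F leaves 1 component; it is not a cut vertex. No other vertex is a cut vertex either.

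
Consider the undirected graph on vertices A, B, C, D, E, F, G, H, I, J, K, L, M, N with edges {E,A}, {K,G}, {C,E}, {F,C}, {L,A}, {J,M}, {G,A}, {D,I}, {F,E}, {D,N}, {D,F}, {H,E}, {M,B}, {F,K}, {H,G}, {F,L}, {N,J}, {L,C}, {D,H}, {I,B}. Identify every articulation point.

Removing D increases the component count from 1 to 2, so D is a cut vertex.
By contrast removing N leaves 1 component; it is not a cut vertex. No other vertex is a cut vertex either.

D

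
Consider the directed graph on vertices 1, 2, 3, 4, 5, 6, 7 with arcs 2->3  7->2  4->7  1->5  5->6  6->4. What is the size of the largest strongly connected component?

1

{7} is an SCC by itself.
{1} is an SCC by itself.
{3} is an SCC by itself.
{6} is an SCC by itself.
{5} is an SCC by itself.
(and 2 more singleton SCCs)
The largest has 1 vertex.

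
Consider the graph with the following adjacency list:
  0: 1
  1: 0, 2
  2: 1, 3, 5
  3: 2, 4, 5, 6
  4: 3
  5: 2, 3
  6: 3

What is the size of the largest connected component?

Starting from 0 we can reach 0, 1, 2, 3, 4, 5, 6. That is one component of size 7.
The largest has 7 vertices.

7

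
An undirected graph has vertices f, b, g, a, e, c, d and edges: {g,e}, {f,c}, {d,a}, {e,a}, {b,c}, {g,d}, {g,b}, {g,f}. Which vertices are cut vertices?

g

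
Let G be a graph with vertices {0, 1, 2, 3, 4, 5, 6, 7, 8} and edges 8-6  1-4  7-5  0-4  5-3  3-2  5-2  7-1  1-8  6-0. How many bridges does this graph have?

2

The edges on the cycle 1-8-6-0-4-1 are not bridges since each lies on that cycle.
But removing 5-7 disconnects 5 from 7; removing 1-7 disconnects 1 from 7 — these are bridges.
That makes 2 bridges.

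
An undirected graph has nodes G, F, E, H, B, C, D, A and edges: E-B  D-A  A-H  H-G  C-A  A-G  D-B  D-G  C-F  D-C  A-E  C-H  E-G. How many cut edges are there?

The edges on the cycle A-E-G-A are not bridges since each lies on that cycle.
But removing F-C disconnects F from C — this is a bridge.

1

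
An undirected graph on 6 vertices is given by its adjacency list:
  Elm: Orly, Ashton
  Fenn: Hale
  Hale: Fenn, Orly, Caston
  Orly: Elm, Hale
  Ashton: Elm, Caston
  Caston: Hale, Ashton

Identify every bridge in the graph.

Fenn-Hale

The edges on the cycle Caston-Ashton-Elm-Orly-Hale-Caston are not bridges since each lies on that cycle.
But removing Hale-Fenn disconnects Hale from Fenn — this is a bridge.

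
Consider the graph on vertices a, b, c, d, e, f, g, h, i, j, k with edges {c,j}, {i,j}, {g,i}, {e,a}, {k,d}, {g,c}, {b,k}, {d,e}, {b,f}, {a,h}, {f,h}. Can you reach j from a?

No

The component containing a is {a, b, d, e, f, h, k}, and j is not in it.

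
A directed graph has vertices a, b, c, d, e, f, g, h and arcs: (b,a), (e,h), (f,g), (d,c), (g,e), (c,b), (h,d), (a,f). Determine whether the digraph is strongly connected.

Yes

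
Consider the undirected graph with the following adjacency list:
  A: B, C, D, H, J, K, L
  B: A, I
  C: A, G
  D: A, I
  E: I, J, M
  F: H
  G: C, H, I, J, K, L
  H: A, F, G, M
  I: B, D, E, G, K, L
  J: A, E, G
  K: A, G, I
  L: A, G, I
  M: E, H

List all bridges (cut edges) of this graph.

The edges on the cycle I-G-L-A-J-E-I are not bridges since each lies on that cycle.
But removing H-F disconnects H from F — this is a bridge.

F-H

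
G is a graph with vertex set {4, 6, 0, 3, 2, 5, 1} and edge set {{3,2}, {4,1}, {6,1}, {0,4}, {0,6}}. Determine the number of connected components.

5 is isolated — a component by itself.
Starting from 2 we can reach 2, 3. That is one component of size 2.
Starting from 0 we can reach 0, 1, 4, 6. That is one component of size 4.
Total: 3 components.

3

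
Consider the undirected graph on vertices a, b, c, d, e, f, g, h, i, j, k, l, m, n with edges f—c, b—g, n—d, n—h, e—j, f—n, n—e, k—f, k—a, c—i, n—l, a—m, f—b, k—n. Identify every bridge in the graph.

The edges on the cycle k-f-n-k are not bridges since each lies on that cycle.
But removing n—l disconnects n from l; removing n—d disconnects n from d; removing a—m disconnects a from m; removing n—e disconnects n from e — these are bridges.
In total 11 edges are bridges.

a-k, a-m, b-f, b-g, c-f, c-i, d-n, e-j, e-n, h-n, l-n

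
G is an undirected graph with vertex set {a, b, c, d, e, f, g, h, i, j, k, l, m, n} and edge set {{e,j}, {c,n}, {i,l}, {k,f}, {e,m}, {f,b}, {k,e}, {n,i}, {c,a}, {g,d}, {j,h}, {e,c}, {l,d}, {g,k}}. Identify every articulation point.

c, e, f, j, k

Removing c increases the component count from 1 to 2, so c is a cut vertex.
Removing e increases the component count from 1 to 3, so e is a cut vertex.
Removing f increases the component count from 1 to 2, so f is a cut vertex.
Likewise j, k are cut vertices.
By contrast removing b leaves 1 component; it is not a cut vertex. No other vertex is a cut vertex either.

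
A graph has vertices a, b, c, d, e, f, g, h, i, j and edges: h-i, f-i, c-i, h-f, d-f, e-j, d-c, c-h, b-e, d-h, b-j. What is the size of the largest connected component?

5

a is isolated — a component by itself.
g is isolated — a component by itself.
Starting from b we can reach b, e, j. That is one component of size 3.
Starting from c we can reach c, d, f, h, i. That is one component of size 5.
The largest has 5 vertices.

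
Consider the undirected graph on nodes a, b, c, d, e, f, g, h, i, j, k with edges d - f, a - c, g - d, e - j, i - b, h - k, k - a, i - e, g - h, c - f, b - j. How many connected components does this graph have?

Starting from b we can reach b, e, i, j. That is one component of size 4.
Starting from a we can reach a, c, d, f, g, h, k. That is one component of size 7.
Total: 2 components.

2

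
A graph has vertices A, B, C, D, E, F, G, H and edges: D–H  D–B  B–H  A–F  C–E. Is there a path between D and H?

Yes

From D we can reach B, D, H, which includes H.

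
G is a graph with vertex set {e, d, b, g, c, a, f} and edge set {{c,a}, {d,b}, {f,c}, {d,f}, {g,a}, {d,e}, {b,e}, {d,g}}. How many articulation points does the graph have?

1

Removing d increases the component count from 1 to 2, so d is a cut vertex.
By contrast removing b leaves 1 component; it is not a cut vertex. No other vertex is a cut vertex either.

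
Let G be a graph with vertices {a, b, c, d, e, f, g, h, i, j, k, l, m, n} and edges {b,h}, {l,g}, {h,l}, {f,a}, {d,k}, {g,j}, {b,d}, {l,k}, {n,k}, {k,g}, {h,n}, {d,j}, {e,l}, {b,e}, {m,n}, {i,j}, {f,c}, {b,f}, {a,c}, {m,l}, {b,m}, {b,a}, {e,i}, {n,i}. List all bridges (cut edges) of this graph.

none

The edges on the cycle b-m-n-h-b are not bridges since each lies on that cycle.
Every edge lies on some cycle, so there are no bridges.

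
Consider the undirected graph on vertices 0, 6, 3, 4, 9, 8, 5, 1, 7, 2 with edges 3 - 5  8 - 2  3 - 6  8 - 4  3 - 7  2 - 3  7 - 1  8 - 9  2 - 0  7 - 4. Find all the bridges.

0-2, 1-7, 3-5, 3-6, 8-9

The edges on the cycle 8-2-3-7-4-8 are not bridges since each lies on that cycle.
But removing 7 - 1 disconnects 7 from 1; removing 3 - 6 disconnects 3 from 6; removing 0 - 2 disconnects 0 from 2; removing 8 - 9 disconnects 8 from 9 — these are bridges.
In total 5 edges are bridges.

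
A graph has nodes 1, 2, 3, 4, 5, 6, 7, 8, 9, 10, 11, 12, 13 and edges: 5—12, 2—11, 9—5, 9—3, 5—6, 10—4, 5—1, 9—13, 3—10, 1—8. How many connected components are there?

7 is isolated — a component by itself.
Starting from 2 we can reach 2, 11. That is one component of size 2.
Starting from 1 we can reach 1, 3, 4, 5, 6, 8, 9, 10, 12, 13. That is one component of size 10.
Total: 3 components.

3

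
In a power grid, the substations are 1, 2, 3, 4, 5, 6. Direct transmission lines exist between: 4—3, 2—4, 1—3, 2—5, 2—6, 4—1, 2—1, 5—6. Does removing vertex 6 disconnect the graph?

No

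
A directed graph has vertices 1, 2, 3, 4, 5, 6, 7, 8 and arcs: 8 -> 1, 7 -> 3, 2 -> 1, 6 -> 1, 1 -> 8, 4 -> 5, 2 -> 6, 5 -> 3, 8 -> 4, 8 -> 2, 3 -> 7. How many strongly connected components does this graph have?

4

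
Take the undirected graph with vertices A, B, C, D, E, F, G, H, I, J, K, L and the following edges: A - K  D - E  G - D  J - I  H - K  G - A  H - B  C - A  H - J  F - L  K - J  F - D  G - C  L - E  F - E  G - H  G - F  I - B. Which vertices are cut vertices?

G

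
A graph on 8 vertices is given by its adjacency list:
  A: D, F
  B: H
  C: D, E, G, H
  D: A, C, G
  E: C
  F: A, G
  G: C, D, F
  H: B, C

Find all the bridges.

B-H, C-E, C-H

The edges on the cycle D-A-F-G-C-D are not bridges since each lies on that cycle.
But removing H-B disconnects H from B; removing C-E disconnects C from E; removing C-H disconnects C from H — these are bridges.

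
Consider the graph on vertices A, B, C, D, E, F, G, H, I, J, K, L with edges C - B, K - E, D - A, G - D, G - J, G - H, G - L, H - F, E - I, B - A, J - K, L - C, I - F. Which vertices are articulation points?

G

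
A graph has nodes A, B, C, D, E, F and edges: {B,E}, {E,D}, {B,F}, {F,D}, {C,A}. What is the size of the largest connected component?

4

Starting from A we can reach A, C. That is one component of size 2.
Starting from B we can reach B, D, E, F. That is one component of size 4.
The largest has 4 vertices.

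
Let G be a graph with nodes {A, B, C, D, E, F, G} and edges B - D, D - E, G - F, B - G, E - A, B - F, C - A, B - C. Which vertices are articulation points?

Removing B increases the component count from 1 to 2, so B is a cut vertex.
By contrast removing E leaves 1 component; it is not a cut vertex. No other vertex is a cut vertex either.

B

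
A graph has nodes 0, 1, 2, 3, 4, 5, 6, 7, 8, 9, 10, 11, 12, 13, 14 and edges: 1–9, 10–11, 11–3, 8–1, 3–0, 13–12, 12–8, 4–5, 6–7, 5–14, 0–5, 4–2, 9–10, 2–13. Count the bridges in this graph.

2

The edges on the cycle 4-2-13-12-8-1-9-10-11-3-0-5-4 are not bridges since each lies on that cycle.
But removing 6–7 disconnects 6 from 7; removing 5–14 disconnects 5 from 14 — these are bridges.
That makes 2 bridges.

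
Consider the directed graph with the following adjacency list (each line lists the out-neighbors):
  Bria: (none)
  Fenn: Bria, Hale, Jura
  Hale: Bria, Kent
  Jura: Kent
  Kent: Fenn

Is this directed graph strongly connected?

There is no directed path from Bria to Kent, so the graph is not strongly connected.

No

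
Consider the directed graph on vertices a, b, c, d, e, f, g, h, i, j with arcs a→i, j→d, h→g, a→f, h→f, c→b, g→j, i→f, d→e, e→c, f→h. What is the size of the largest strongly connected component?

2

{f, h} are all mutually reachable — one SCC of size 2.
{a} is an SCC by itself.
{e} is an SCC by itself.
{i} is an SCC by itself.
{g} is an SCC by itself.
(and 4 more singleton SCCs)
The largest has 2 vertices.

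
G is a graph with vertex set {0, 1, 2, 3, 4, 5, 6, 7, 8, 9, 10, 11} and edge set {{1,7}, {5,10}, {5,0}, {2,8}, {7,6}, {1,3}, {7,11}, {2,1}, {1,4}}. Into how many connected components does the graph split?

9 is isolated — a component by itself.
Starting from 0 we can reach 0, 5, 10. That is one component of size 3.
Starting from 1 we can reach 1, 2, 3, 4, 6, 7, 8, 11. That is one component of size 8.
Total: 3 components.

3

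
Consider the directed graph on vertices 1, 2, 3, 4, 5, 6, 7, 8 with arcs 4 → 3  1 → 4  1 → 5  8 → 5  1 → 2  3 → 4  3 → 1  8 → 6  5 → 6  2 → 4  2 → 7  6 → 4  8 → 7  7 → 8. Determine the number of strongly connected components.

{1, 2, 3, 4, 5, 6, 7, 8} are all mutually reachable — one SCC of size 8.
That gives 1 strongly connected component.

1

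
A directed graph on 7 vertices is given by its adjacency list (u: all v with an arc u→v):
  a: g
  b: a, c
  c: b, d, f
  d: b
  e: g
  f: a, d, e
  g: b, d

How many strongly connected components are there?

1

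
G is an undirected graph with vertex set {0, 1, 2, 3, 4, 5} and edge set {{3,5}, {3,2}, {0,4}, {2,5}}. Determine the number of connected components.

3

1 is isolated — a component by itself.
Starting from 0 we can reach 0, 4. That is one component of size 2.
Starting from 2 we can reach 2, 3, 5. That is one component of size 3.
Total: 3 components.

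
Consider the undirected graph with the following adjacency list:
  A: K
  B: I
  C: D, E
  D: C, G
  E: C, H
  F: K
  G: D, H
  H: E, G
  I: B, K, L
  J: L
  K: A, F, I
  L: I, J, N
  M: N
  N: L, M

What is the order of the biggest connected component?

9

Starting from C we can reach C, D, E, G, H. That is one component of size 5.
Starting from A we can reach A, B, F, I, J, K, L, M, N. That is one component of size 9.
The largest has 9 vertices.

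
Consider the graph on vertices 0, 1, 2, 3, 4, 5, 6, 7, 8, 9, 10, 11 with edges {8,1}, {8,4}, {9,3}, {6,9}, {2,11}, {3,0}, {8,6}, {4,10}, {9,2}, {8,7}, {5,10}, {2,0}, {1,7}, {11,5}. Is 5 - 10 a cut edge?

No

After removing 5 - 10, the path 5-11-2-9-6-8-4-10 still connects them, so the edge is not a bridge.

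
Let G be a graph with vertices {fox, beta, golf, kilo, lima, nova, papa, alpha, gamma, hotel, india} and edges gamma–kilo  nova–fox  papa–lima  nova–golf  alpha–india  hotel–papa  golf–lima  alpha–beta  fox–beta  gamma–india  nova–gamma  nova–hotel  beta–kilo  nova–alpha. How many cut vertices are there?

1

Removing nova increases the component count from 1 to 2, so nova is a cut vertex.
By contrast removing lima leaves 1 component; it is not a cut vertex. No other vertex is a cut vertex either.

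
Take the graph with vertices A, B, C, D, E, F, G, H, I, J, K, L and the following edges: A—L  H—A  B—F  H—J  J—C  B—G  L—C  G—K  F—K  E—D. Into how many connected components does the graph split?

4

I is isolated — a component by itself.
Starting from D we can reach D, E. That is one component of size 2.
Starting from B we can reach B, F, G, K. That is one component of size 4.
Starting from A we can reach A, C, H, J, L. That is one component of size 5.
Total: 4 components.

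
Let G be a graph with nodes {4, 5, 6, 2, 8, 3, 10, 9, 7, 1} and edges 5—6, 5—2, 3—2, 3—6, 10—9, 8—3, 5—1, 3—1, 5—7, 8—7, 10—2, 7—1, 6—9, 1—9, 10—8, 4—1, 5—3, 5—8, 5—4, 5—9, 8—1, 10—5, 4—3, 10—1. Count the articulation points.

Removing 7, for instance, still leaves 1 component. No single vertex removal increases the component count — the graph has no articulation points.

0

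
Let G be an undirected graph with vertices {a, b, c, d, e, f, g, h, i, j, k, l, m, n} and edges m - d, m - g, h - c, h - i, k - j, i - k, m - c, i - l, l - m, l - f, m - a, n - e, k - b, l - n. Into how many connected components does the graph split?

Starting from a we can reach a, b, c, d, e, f, g, h, i, j, k, l, m, n. That is one component of size 14.
Total: 1 component.

1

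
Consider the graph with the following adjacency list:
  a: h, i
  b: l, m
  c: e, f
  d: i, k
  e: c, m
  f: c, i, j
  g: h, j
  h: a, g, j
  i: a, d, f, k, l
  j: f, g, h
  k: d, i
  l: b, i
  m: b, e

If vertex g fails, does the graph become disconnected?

Deleting g leaves 1 component (was 1) (its neighbors h, j remain connected to each other), so g is not a cut vertex.

No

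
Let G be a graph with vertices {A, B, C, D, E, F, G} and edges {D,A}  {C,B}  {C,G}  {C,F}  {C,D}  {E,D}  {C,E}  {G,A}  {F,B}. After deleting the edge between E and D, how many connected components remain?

1

E and D are still connected via E-C-D, so the component count stays at 1.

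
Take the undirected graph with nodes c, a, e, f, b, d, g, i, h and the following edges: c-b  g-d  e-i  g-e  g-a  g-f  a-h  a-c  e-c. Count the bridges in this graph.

The edges on the cycle g-a-c-e-g are not bridges since each lies on that cycle.
But removing h-a disconnects h from a; removing g-d disconnects g from d; removing g-f disconnects g from f; removing e-i disconnects e from i — these are bridges.
In total 5 edges are bridges.

5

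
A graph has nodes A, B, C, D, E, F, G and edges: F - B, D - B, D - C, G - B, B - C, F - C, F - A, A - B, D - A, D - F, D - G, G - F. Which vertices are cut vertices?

none

Removing G, for instance, still leaves 2 components. No single vertex removal increases the component count — the graph has no articulation points.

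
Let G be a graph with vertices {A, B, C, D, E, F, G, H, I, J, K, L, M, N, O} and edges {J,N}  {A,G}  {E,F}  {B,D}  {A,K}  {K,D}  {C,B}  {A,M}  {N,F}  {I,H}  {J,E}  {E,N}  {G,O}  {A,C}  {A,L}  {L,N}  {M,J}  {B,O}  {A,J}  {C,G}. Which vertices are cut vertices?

A

Removing A increases the component count from 2 to 3, so A is a cut vertex.
By contrast removing E leaves 2 components; it is not a cut vertex. No other vertex is a cut vertex either.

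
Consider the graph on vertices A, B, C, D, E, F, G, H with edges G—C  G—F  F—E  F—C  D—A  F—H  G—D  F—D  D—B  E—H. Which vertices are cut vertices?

Removing D increases the component count from 1 to 3, so D is a cut vertex.
Removing F increases the component count from 1 to 2, so F is a cut vertex.
By contrast removing G leaves 1 component; it is not a cut vertex. No other vertex is a cut vertex either.

D, F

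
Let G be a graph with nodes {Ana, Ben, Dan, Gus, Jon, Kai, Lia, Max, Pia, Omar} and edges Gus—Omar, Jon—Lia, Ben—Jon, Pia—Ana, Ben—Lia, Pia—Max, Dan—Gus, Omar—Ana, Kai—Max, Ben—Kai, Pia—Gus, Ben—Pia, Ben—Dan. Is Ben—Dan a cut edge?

After removing Ben—Dan, the path Ben-Pia-Gus-Dan still connects them, so the edge is not a bridge.

No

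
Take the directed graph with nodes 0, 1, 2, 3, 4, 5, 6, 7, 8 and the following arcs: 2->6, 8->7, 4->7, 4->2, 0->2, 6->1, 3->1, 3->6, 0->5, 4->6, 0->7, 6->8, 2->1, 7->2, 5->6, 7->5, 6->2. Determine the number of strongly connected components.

5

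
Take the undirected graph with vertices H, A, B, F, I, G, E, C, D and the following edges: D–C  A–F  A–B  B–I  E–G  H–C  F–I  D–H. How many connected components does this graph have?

Starting from E we can reach E, G. That is one component of size 2.
Starting from C we can reach C, D, H. That is one component of size 3.
Starting from A we can reach A, B, F, I. That is one component of size 4.
Total: 3 components.

3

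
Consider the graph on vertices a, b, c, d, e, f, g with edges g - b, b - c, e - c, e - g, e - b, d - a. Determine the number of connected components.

f is isolated — a component by itself.
Starting from a we can reach a, d. That is one component of size 2.
Starting from b we can reach b, c, e, g. That is one component of size 4.
Total: 3 components.

3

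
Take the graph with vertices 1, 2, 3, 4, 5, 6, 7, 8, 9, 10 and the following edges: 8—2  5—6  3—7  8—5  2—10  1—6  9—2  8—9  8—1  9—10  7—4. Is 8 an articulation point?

Deleting 8 raises the number of components from 2 to 3, so 8 is a cut vertex.

Yes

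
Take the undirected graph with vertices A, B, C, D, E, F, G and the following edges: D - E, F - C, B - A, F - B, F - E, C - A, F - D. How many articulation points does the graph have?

1

Removing F increases the component count from 2 to 3, so F is a cut vertex.
By contrast removing D leaves 2 components; it is not a cut vertex. No other vertex is a cut vertex either.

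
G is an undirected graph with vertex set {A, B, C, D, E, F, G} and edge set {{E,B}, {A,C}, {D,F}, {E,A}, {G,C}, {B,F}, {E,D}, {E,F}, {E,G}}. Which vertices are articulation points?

E

Removing E increases the component count from 1 to 2, so E is a cut vertex.
By contrast removing C leaves 1 component; it is not a cut vertex. No other vertex is a cut vertex either.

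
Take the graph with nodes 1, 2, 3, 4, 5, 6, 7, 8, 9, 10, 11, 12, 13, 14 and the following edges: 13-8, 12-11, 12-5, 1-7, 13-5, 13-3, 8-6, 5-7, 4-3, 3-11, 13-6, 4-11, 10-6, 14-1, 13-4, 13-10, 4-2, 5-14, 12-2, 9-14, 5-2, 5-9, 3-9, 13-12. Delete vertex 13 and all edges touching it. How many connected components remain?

With 13 gone, the remaining components are: {6, 8, 10}; {1, 2, 3, 4, 5, 7, 9, 11, 12, 14}.
That is 2 components.

2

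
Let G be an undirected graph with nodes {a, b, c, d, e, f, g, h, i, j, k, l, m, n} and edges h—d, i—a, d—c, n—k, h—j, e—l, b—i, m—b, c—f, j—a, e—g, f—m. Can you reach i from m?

Yes

From m we can reach a, b, c, d, f, h, i, j, m, which includes i.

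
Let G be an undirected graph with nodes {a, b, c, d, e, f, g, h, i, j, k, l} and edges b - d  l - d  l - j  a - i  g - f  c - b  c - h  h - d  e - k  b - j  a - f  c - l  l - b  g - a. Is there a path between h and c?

Yes

From h we can reach b, c, d, h, j, l, which includes c.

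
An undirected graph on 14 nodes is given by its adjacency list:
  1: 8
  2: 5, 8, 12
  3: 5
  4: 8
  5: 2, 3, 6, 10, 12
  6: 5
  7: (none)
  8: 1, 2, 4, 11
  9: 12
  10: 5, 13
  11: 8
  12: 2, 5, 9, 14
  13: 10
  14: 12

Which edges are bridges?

The edges on the cycle 2-5-12-2 are not bridges since each lies on that cycle.
But removing 8-1 disconnects 8 from 1; removing 8-11 disconnects 8 from 11; removing 2-8 disconnects 2 from 8; removing 5-3 disconnects 5 from 3 — these are bridges.
In total 10 edges are bridges.

1-8, 10-13, 10-5, 11-8, 12-14, 12-9, 2-8, 3-5, 4-8, 5-6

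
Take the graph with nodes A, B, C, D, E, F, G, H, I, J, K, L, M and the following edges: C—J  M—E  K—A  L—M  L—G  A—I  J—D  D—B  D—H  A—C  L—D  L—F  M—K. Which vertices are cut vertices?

A, D, L, M

Removing A increases the component count from 1 to 2, so A is a cut vertex.
Removing D increases the component count from 1 to 3, so D is a cut vertex.
Removing L increases the component count from 1 to 3, so L is a cut vertex.
Likewise M is a cut vertex.
By contrast removing K leaves 1 component; it is not a cut vertex. No other vertex is a cut vertex either.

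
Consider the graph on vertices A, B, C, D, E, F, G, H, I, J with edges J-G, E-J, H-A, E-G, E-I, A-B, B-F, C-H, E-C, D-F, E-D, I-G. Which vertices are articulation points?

E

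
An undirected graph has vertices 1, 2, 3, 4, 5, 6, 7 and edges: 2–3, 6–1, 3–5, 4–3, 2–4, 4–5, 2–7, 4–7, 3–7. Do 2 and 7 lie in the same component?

From 2 we can reach 2, 3, 4, 5, 7, which includes 7.

Yes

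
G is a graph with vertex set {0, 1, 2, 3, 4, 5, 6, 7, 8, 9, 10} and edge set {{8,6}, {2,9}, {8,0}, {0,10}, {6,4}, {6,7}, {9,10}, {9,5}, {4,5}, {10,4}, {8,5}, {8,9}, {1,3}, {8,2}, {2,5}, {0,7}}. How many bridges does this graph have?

The edges on the cycle 8-2-9-10-0-8 are not bridges since each lies on that cycle.
But removing 1 - 3 disconnects 1 from 3 — this is a bridge.

1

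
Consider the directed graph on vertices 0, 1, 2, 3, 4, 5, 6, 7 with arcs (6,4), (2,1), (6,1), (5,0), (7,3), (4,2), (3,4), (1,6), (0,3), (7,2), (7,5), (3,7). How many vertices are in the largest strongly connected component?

4

{1, 2, 4, 6} are all mutually reachable — one SCC of size 4.
{0, 3, 5, 7} are all mutually reachable — one SCC of size 4.
The largest has 4 vertices.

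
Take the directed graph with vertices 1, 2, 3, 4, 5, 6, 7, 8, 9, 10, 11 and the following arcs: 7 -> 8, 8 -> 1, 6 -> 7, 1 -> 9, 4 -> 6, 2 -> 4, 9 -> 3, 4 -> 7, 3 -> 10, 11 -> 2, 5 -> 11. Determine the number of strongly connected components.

11

{2} is an SCC by itself.
{9} is an SCC by itself.
{3} is an SCC by itself.
{4} is an SCC by itself.
{8} is an SCC by itself.
(and 6 more singleton SCCs)
That gives 11 strongly connected components.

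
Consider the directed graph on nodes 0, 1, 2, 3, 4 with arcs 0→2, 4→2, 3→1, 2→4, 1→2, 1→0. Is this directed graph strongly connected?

There is no directed path from 1 to 3, so the graph is not strongly connected.

No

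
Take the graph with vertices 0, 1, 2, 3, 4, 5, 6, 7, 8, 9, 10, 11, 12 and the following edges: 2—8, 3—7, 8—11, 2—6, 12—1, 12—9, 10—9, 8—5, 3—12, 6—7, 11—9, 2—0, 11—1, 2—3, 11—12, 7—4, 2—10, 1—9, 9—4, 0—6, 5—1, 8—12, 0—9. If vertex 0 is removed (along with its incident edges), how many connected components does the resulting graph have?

With 0 gone, the remaining components are: {1, 2, 3, 4, 5, 6, 7, 8, 9, 10, 11, 12}.
That is 1 component.

1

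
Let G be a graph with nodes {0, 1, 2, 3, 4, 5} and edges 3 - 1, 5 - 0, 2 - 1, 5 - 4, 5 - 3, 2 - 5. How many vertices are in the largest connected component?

6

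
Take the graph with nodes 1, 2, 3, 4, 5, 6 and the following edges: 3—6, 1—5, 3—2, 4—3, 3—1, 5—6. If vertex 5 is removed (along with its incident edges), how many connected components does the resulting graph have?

1

With 5 gone, the remaining components are: {1, 2, 3, 4, 6}.
That is 1 component.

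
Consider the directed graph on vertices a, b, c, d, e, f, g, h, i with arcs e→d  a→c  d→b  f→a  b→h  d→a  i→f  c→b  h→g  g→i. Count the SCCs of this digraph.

3

{a, b, c, f, g, h, i} are all mutually reachable — one SCC of size 7.
{d} is an SCC by itself.
{e} is an SCC by itself.
That gives 3 strongly connected components.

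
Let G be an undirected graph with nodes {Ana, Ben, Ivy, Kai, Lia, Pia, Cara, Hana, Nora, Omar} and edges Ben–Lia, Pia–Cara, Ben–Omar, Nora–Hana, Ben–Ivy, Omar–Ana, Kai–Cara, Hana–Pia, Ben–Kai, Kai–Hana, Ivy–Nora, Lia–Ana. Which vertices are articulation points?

Removing Ben increases the component count from 1 to 2, so Ben is a cut vertex.
By contrast removing Omar leaves 1 component; it is not a cut vertex. No other vertex is a cut vertex either.

Ben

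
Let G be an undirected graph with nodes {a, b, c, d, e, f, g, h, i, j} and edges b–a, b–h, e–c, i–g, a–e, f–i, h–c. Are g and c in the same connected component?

The component containing g is {f, g, i}, and c is not in it.

No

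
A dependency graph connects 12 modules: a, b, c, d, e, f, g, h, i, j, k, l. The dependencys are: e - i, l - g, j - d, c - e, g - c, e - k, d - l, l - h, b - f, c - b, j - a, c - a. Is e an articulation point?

Yes

Deleting e raises the number of components from 1 to 3, so e is a cut vertex.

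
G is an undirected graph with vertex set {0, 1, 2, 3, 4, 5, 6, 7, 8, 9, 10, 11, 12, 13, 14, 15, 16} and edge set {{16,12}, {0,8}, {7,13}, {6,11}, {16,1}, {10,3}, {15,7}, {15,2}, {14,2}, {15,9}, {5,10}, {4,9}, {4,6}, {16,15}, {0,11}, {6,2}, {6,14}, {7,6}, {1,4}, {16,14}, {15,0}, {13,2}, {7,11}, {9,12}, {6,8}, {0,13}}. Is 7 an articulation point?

No

Deleting 7 leaves 2 components (was 2), so 7 is not a cut vertex.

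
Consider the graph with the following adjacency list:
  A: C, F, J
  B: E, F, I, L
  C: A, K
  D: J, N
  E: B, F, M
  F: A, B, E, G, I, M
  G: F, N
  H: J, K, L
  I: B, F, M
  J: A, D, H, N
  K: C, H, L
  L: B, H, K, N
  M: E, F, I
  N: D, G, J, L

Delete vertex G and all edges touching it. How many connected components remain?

1

With G gone, the remaining components are: {A, B, C, D, E, F, H, I, J, K, L, M, N}.
That is 1 component.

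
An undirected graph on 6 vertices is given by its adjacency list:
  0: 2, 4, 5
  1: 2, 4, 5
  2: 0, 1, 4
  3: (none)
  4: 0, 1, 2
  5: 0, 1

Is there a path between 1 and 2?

From 1 we can reach 0, 1, 2, 4, 5, which includes 2.

Yes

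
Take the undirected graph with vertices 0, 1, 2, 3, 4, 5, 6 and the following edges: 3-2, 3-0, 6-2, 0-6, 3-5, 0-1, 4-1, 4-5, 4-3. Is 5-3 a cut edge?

After removing 5-3, the path 5-4-3 still connects them, so the edge is not a bridge.

No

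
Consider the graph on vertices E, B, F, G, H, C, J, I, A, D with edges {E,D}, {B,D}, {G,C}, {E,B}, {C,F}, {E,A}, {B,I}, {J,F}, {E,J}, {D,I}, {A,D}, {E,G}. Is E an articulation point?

Yes

Deleting E raises the number of components from 2 to 3, so E is a cut vertex.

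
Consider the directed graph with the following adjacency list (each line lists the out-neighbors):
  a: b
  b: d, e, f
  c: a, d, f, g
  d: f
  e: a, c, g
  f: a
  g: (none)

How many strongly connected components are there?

2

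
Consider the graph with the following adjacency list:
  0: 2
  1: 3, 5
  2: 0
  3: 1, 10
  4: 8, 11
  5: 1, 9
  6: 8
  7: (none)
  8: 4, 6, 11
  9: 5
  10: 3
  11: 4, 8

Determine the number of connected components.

4

7 is isolated — a component by itself.
Starting from 0 we can reach 0, 2. That is one component of size 2.
Starting from 4 we can reach 4, 6, 8, 11. That is one component of size 4.
Starting from 1 we can reach 1, 3, 5, 9, 10. That is one component of size 5.
Total: 4 components.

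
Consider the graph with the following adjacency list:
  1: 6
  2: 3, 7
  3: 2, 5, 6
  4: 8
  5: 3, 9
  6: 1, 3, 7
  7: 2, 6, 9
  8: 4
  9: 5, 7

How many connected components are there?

2

Starting from 4 we can reach 4, 8. That is one component of size 2.
Starting from 1 we can reach 1, 2, 3, 5, 6, 7, 9. That is one component of size 7.
Total: 2 components.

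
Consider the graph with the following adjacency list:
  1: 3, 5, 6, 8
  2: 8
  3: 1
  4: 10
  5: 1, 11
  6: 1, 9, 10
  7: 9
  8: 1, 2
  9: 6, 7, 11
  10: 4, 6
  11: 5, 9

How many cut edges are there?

6

The edges on the cycle 5-11-9-6-1-5 are not bridges since each lies on that cycle.
But removing 2-8 disconnects 2 from 8; removing 1-8 disconnects 1 from 8; removing 9-7 disconnects 9 from 7; removing 6-10 disconnects 6 from 10 — these are bridges.
In total 6 edges are bridges.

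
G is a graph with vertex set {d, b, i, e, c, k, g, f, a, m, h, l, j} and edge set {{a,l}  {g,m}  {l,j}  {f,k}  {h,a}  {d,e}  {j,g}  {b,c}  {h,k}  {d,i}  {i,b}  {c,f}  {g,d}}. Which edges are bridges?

The edges on the cycle h-a-l-j-g-d-i-b-c-f-k-h are not bridges since each lies on that cycle.
But removing e-d disconnects e from d; removing g-m disconnects g from m — these are bridges.

d-e, g-m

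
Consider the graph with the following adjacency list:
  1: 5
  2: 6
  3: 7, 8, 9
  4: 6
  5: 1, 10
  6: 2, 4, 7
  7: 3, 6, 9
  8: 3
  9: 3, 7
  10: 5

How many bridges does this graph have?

6

The edges on the cycle 7-3-9-7 are not bridges since each lies on that cycle.
But removing 3-8 disconnects 3 from 8; removing 7-6 disconnects 7 from 6; removing 5-10 disconnects 5 from 10; removing 6-4 disconnects 6 from 4 — these are bridges.
In total 6 edges are bridges.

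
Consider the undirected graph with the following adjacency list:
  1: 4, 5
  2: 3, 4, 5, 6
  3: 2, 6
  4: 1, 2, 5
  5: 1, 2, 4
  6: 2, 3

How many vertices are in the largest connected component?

Starting from 1 we can reach 1, 2, 3, 4, 5, 6. That is one component of size 6.
The largest has 6 vertices.

6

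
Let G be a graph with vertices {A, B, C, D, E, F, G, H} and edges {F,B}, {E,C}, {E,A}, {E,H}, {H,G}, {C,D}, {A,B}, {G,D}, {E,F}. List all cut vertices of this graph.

Removing E increases the component count from 1 to 2, so E is a cut vertex.
By contrast removing G leaves 1 component; it is not a cut vertex. No other vertex is a cut vertex either.

E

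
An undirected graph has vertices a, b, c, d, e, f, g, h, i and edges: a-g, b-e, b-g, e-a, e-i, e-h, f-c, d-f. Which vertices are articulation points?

e, f

Removing e increases the component count from 2 to 4, so e is a cut vertex.
Removing f increases the component count from 2 to 3, so f is a cut vertex.
By contrast removing a leaves 2 components; it is not a cut vertex. No other vertex is a cut vertex either.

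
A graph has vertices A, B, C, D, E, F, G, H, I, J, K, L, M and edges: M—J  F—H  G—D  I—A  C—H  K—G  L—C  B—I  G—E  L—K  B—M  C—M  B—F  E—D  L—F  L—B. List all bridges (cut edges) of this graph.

The edges on the cycle G-E-D-G are not bridges since each lies on that cycle.
But removing B—I disconnects B from I; removing J—M disconnects J from M; removing L—K disconnects L from K; removing G—K disconnects G from K — these are bridges.
In total 5 edges are bridges.

A-I, B-I, G-K, J-M, K-L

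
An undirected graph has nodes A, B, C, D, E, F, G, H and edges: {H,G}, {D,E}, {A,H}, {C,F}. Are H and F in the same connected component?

No

The component containing H is {A, G, H}, and F is not in it.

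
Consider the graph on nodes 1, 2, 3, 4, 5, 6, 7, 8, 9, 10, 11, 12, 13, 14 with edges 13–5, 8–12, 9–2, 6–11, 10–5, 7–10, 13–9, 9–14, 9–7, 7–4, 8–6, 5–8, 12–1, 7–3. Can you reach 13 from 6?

Yes

From 6 we can reach 1, 2, 3, 4, 5, 6, 7, 8, 9, 10, 11, 12, 13, 14, which includes 13.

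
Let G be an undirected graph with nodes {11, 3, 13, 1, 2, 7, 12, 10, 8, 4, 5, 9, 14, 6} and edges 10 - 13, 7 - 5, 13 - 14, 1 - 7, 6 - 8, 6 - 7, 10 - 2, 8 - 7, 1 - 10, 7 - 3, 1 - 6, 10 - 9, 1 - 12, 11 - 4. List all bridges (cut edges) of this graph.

1-10, 1-12, 10-13, 10-2, 10-9, 11-4, 13-14, 3-7, 5-7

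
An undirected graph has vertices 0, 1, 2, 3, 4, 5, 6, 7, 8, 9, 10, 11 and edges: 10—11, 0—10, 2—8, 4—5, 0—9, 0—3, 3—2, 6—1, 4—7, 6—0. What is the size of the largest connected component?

9

Starting from 4 we can reach 4, 5, 7. That is one component of size 3.
Starting from 0 we can reach 0, 1, 2, 3, 6, 8, 9, 10, 11. That is one component of size 9.
The largest has 9 vertices.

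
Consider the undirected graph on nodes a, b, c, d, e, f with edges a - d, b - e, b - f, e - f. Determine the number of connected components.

c is isolated — a component by itself.
Starting from a we can reach a, d. That is one component of size 2.
Starting from b we can reach b, e, f. That is one component of size 3.
Total: 3 components.

3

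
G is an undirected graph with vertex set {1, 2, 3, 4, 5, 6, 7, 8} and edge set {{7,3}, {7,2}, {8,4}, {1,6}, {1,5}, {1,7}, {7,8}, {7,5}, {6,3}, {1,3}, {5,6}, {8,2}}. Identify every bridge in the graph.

4-8

The edges on the cycle 7-8-2-7 are not bridges since each lies on that cycle.
But removing 8 - 4 disconnects 8 from 4 — this is a bridge.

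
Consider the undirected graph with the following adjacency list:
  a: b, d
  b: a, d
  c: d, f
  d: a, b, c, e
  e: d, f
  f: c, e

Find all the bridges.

none

The edges on the cycle d-b-a-d are not bridges since each lies on that cycle.
Every edge lies on some cycle, so there are no bridges.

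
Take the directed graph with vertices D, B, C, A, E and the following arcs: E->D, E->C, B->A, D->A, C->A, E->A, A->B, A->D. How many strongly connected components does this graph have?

3

{A, B, D} are all mutually reachable — one SCC of size 3.
{C} is an SCC by itself.
{E} is an SCC by itself.
That gives 3 strongly connected components.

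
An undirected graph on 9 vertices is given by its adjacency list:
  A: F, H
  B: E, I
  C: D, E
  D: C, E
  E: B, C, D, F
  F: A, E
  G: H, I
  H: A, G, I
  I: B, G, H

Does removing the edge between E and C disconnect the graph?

After removing E-C, the path E-D-C still connects them, so the edge is not a bridge.

No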